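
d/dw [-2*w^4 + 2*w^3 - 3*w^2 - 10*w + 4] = -8*w^3 + 6*w^2 - 6*w - 10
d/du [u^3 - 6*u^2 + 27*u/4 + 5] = 3*u^2 - 12*u + 27/4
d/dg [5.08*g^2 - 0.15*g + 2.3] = 10.16*g - 0.15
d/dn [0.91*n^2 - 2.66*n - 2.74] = 1.82*n - 2.66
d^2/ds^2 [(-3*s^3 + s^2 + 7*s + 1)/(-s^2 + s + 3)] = 2*(4*s^3 + 15*s^2 + 21*s + 8)/(s^6 - 3*s^5 - 6*s^4 + 17*s^3 + 18*s^2 - 27*s - 27)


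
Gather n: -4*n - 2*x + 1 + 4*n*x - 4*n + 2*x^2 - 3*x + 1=n*(4*x - 8) + 2*x^2 - 5*x + 2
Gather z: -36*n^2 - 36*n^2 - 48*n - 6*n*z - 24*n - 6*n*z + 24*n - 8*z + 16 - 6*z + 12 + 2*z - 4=-72*n^2 - 48*n + z*(-12*n - 12) + 24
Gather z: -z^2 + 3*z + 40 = -z^2 + 3*z + 40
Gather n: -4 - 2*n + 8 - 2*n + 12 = 16 - 4*n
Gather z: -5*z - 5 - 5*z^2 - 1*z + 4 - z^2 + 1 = -6*z^2 - 6*z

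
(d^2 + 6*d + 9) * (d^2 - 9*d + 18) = d^4 - 3*d^3 - 27*d^2 + 27*d + 162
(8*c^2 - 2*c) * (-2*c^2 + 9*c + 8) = -16*c^4 + 76*c^3 + 46*c^2 - 16*c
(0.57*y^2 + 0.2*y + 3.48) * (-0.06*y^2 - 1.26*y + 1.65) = -0.0342*y^4 - 0.7302*y^3 + 0.4797*y^2 - 4.0548*y + 5.742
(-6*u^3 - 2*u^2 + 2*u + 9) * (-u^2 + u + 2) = 6*u^5 - 4*u^4 - 16*u^3 - 11*u^2 + 13*u + 18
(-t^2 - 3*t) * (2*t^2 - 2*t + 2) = -2*t^4 - 4*t^3 + 4*t^2 - 6*t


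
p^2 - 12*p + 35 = (p - 7)*(p - 5)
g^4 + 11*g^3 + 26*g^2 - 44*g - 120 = (g - 2)*(g + 2)*(g + 5)*(g + 6)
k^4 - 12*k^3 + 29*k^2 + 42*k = k*(k - 7)*(k - 6)*(k + 1)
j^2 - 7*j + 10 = (j - 5)*(j - 2)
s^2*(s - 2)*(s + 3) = s^4 + s^3 - 6*s^2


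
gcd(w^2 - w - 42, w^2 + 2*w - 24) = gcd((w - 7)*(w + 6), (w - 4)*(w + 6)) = w + 6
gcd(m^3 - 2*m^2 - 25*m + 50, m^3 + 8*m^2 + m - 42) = m - 2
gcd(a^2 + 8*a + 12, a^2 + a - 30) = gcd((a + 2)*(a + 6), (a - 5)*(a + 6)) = a + 6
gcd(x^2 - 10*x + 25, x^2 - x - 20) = x - 5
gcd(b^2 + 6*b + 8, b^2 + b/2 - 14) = b + 4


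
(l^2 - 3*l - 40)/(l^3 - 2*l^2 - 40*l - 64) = (l + 5)/(l^2 + 6*l + 8)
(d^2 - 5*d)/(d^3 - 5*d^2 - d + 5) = d/(d^2 - 1)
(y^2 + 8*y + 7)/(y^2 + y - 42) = (y + 1)/(y - 6)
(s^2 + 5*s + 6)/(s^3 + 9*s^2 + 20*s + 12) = (s + 3)/(s^2 + 7*s + 6)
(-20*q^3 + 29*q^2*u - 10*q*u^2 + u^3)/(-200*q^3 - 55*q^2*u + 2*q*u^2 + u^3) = (20*q^3 - 29*q^2*u + 10*q*u^2 - u^3)/(200*q^3 + 55*q^2*u - 2*q*u^2 - u^3)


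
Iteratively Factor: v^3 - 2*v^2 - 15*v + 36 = (v + 4)*(v^2 - 6*v + 9) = (v - 3)*(v + 4)*(v - 3)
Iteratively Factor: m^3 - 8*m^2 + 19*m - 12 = (m - 1)*(m^2 - 7*m + 12) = (m - 3)*(m - 1)*(m - 4)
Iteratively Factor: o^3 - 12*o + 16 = (o + 4)*(o^2 - 4*o + 4) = (o - 2)*(o + 4)*(o - 2)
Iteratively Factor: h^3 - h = (h + 1)*(h^2 - h) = h*(h + 1)*(h - 1)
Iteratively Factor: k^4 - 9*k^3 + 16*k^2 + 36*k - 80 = (k - 5)*(k^3 - 4*k^2 - 4*k + 16) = (k - 5)*(k + 2)*(k^2 - 6*k + 8) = (k - 5)*(k - 2)*(k + 2)*(k - 4)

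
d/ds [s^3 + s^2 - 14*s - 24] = 3*s^2 + 2*s - 14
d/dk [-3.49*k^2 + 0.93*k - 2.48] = 0.93 - 6.98*k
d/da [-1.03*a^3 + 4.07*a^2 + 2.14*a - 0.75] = -3.09*a^2 + 8.14*a + 2.14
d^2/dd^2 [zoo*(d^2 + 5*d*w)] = zoo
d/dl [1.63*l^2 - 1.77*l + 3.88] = 3.26*l - 1.77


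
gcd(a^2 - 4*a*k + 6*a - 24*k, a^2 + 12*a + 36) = a + 6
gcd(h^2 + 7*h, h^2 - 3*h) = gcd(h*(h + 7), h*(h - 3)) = h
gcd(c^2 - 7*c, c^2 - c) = c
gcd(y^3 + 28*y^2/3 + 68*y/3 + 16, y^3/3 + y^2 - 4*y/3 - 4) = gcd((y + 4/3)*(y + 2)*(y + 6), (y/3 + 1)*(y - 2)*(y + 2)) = y + 2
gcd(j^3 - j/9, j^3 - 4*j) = j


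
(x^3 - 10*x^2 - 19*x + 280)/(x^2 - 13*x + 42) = (x^2 - 3*x - 40)/(x - 6)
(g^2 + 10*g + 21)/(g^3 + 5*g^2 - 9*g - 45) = (g + 7)/(g^2 + 2*g - 15)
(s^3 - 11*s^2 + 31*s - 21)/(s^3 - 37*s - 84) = (s^2 - 4*s + 3)/(s^2 + 7*s + 12)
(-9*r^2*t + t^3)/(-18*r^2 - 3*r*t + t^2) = t*(3*r - t)/(6*r - t)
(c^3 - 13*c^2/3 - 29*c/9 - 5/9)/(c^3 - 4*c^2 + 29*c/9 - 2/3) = (9*c^3 - 39*c^2 - 29*c - 5)/(9*c^3 - 36*c^2 + 29*c - 6)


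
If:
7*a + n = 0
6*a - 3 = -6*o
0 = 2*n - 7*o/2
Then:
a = -1/6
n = 7/6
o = 2/3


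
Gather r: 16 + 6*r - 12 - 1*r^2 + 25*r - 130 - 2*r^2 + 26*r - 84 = -3*r^2 + 57*r - 210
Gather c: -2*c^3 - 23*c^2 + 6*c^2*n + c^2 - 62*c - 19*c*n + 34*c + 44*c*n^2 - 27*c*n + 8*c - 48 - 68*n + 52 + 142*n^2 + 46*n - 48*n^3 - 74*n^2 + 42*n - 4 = -2*c^3 + c^2*(6*n - 22) + c*(44*n^2 - 46*n - 20) - 48*n^3 + 68*n^2 + 20*n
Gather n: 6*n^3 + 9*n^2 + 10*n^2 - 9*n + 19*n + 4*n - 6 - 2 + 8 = 6*n^3 + 19*n^2 + 14*n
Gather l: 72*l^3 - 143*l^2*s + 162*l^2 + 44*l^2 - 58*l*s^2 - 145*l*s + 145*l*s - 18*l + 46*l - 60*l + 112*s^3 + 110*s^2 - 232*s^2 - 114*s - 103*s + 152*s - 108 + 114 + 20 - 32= 72*l^3 + l^2*(206 - 143*s) + l*(-58*s^2 - 32) + 112*s^3 - 122*s^2 - 65*s - 6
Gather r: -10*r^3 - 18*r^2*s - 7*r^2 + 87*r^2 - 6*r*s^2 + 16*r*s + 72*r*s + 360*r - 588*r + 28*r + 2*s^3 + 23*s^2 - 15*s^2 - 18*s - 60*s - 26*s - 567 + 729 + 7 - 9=-10*r^3 + r^2*(80 - 18*s) + r*(-6*s^2 + 88*s - 200) + 2*s^3 + 8*s^2 - 104*s + 160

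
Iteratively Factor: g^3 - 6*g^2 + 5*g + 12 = (g - 4)*(g^2 - 2*g - 3) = (g - 4)*(g - 3)*(g + 1)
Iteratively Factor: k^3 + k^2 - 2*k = (k - 1)*(k^2 + 2*k) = k*(k - 1)*(k + 2)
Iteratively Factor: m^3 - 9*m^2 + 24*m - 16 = (m - 1)*(m^2 - 8*m + 16) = (m - 4)*(m - 1)*(m - 4)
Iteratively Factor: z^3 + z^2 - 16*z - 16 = (z + 4)*(z^2 - 3*z - 4) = (z + 1)*(z + 4)*(z - 4)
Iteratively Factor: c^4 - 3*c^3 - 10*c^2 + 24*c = (c + 3)*(c^3 - 6*c^2 + 8*c) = (c - 4)*(c + 3)*(c^2 - 2*c) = c*(c - 4)*(c + 3)*(c - 2)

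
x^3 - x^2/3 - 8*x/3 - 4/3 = (x - 2)*(x + 2/3)*(x + 1)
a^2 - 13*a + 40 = (a - 8)*(a - 5)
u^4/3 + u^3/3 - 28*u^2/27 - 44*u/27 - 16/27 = (u/3 + 1/3)*(u - 2)*(u + 2/3)*(u + 4/3)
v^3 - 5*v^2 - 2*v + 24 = (v - 4)*(v - 3)*(v + 2)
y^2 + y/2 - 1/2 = (y - 1/2)*(y + 1)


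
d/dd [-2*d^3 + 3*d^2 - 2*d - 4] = -6*d^2 + 6*d - 2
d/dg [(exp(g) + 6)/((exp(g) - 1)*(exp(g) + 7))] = (-exp(2*g) - 12*exp(g) - 43)*exp(g)/(exp(4*g) + 12*exp(3*g) + 22*exp(2*g) - 84*exp(g) + 49)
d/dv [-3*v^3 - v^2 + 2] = v*(-9*v - 2)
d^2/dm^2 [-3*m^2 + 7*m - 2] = -6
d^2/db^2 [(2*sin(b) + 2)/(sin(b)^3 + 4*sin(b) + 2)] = 2*(-4*sin(b)^7 - 9*sin(b)^6 + 22*sin(b)^5 + 30*sin(b)^4 + 10*sin(b)^3 - 8*sin(b)^2 - 8*sin(b) + 16)/(sin(b)^3 + 4*sin(b) + 2)^3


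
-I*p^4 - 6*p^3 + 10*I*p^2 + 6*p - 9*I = (p + 1)*(p - 3*I)^2*(-I*p + I)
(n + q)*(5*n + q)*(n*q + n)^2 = 5*n^4*q^2 + 10*n^4*q + 5*n^4 + 6*n^3*q^3 + 12*n^3*q^2 + 6*n^3*q + n^2*q^4 + 2*n^2*q^3 + n^2*q^2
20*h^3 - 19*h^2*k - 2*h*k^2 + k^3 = (-5*h + k)*(-h + k)*(4*h + k)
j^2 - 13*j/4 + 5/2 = (j - 2)*(j - 5/4)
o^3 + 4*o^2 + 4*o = o*(o + 2)^2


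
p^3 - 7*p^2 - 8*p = p*(p - 8)*(p + 1)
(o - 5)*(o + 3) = o^2 - 2*o - 15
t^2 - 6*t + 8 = (t - 4)*(t - 2)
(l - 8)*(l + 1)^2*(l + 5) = l^4 - l^3 - 45*l^2 - 83*l - 40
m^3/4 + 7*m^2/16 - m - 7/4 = (m/4 + 1/2)*(m - 2)*(m + 7/4)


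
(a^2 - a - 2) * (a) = a^3 - a^2 - 2*a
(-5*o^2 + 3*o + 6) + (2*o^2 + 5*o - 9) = -3*o^2 + 8*o - 3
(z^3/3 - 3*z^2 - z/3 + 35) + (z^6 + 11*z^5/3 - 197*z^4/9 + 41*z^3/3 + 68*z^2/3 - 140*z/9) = z^6 + 11*z^5/3 - 197*z^4/9 + 14*z^3 + 59*z^2/3 - 143*z/9 + 35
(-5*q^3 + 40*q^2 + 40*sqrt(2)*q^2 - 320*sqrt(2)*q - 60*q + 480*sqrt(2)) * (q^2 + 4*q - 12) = -5*q^5 + 20*q^4 + 40*sqrt(2)*q^4 - 160*sqrt(2)*q^3 + 160*q^3 - 1280*sqrt(2)*q^2 - 720*q^2 + 720*q + 5760*sqrt(2)*q - 5760*sqrt(2)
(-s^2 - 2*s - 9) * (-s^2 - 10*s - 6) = s^4 + 12*s^3 + 35*s^2 + 102*s + 54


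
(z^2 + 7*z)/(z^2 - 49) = z/(z - 7)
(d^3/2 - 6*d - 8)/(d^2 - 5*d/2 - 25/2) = (-d^3 + 12*d + 16)/(-2*d^2 + 5*d + 25)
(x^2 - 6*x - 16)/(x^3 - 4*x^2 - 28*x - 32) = 1/(x + 2)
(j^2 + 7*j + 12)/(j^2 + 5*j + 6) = (j + 4)/(j + 2)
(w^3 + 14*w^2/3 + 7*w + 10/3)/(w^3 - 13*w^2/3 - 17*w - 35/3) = (w + 2)/(w - 7)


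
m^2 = m^2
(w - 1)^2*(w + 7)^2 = w^4 + 12*w^3 + 22*w^2 - 84*w + 49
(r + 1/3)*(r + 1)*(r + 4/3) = r^3 + 8*r^2/3 + 19*r/9 + 4/9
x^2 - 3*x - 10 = (x - 5)*(x + 2)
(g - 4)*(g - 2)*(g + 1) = g^3 - 5*g^2 + 2*g + 8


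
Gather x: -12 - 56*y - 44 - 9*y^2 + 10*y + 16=-9*y^2 - 46*y - 40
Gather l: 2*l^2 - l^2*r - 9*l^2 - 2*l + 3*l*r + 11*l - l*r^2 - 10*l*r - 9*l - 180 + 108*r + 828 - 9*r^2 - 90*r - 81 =l^2*(-r - 7) + l*(-r^2 - 7*r) - 9*r^2 + 18*r + 567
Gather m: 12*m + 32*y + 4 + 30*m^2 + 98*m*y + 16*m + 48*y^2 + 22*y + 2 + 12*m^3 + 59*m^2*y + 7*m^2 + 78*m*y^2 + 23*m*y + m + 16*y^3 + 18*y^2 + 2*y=12*m^3 + m^2*(59*y + 37) + m*(78*y^2 + 121*y + 29) + 16*y^3 + 66*y^2 + 56*y + 6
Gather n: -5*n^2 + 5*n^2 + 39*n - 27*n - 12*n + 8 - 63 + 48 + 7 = 0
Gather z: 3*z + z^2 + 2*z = z^2 + 5*z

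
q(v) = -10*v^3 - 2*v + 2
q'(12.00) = -4322.00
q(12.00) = -17302.00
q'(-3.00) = -272.00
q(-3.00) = 278.00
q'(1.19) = -44.48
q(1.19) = -17.23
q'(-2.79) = -235.52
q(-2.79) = 224.76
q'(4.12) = -511.23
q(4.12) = -705.59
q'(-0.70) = -16.70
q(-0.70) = 6.83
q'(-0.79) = -20.72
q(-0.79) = 8.51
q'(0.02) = -2.01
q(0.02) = 1.96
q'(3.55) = -380.08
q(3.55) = -452.49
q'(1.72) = -90.75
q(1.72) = -52.32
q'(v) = -30*v^2 - 2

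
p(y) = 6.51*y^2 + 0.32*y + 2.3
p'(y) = 13.02*y + 0.32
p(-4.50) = 132.69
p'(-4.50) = -58.27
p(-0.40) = 3.21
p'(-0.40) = -4.89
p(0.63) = 5.09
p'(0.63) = 8.52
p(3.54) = 85.01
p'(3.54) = 46.41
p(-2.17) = 32.26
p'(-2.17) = -27.93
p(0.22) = 2.69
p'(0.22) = 3.18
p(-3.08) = 63.07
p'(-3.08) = -39.78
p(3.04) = 63.44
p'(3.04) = 39.90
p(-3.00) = 59.93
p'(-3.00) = -38.74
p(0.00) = 2.30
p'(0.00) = 0.32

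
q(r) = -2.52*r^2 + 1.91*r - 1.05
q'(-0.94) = 6.65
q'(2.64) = -11.40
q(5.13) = -57.57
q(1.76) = -5.49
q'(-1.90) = 11.49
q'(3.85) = -17.49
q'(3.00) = -13.21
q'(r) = 1.91 - 5.04*r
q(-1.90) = -13.78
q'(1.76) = -6.96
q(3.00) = -18.00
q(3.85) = -31.05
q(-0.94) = -5.07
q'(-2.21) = 13.05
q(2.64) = -13.57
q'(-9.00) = 47.27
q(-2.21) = -17.58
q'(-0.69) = 5.39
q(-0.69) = -3.57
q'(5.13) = -23.95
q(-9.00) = -222.36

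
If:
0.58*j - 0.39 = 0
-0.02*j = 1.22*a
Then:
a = -0.01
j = 0.67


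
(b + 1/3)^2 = b^2 + 2*b/3 + 1/9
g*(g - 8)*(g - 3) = g^3 - 11*g^2 + 24*g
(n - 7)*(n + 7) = n^2 - 49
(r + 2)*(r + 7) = r^2 + 9*r + 14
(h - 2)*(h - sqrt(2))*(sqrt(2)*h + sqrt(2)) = sqrt(2)*h^3 - 2*h^2 - sqrt(2)*h^2 - 2*sqrt(2)*h + 2*h + 4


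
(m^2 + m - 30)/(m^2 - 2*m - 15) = (m + 6)/(m + 3)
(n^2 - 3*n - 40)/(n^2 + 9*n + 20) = (n - 8)/(n + 4)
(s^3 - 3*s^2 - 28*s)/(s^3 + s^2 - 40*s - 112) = s/(s + 4)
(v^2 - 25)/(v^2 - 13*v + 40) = (v + 5)/(v - 8)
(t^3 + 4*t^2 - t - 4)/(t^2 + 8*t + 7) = (t^2 + 3*t - 4)/(t + 7)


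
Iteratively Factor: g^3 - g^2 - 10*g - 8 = (g + 2)*(g^2 - 3*g - 4) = (g - 4)*(g + 2)*(g + 1)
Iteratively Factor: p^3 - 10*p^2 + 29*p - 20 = (p - 1)*(p^2 - 9*p + 20) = (p - 5)*(p - 1)*(p - 4)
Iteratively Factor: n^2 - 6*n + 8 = (n - 4)*(n - 2)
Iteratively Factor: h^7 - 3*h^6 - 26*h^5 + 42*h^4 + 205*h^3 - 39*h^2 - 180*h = (h + 3)*(h^6 - 6*h^5 - 8*h^4 + 66*h^3 + 7*h^2 - 60*h) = (h + 3)^2*(h^5 - 9*h^4 + 19*h^3 + 9*h^2 - 20*h) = (h + 1)*(h + 3)^2*(h^4 - 10*h^3 + 29*h^2 - 20*h) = h*(h + 1)*(h + 3)^2*(h^3 - 10*h^2 + 29*h - 20) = h*(h - 4)*(h + 1)*(h + 3)^2*(h^2 - 6*h + 5) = h*(h - 5)*(h - 4)*(h + 1)*(h + 3)^2*(h - 1)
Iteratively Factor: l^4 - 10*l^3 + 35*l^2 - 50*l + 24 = (l - 3)*(l^3 - 7*l^2 + 14*l - 8) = (l - 3)*(l - 1)*(l^2 - 6*l + 8) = (l - 3)*(l - 2)*(l - 1)*(l - 4)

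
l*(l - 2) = l^2 - 2*l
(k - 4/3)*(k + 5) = k^2 + 11*k/3 - 20/3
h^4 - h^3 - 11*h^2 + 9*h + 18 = (h - 3)*(h - 2)*(h + 1)*(h + 3)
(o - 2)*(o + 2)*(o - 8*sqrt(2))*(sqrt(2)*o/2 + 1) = sqrt(2)*o^4/2 - 7*o^3 - 10*sqrt(2)*o^2 + 28*o + 32*sqrt(2)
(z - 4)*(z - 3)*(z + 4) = z^3 - 3*z^2 - 16*z + 48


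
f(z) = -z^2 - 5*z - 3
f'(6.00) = -17.00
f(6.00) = -69.00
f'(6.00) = -17.00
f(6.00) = -69.00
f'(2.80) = -10.60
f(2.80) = -24.84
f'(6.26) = -17.52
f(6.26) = -73.49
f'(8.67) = -22.34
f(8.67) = -121.52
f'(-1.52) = -1.96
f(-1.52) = 2.29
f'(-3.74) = 2.48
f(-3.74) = 1.71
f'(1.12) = -7.24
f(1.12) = -9.85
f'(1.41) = -7.82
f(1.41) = -12.04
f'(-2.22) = -0.56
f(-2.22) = 3.17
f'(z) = -2*z - 5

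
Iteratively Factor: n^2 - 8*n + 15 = (n - 5)*(n - 3)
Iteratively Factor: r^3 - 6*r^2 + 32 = (r + 2)*(r^2 - 8*r + 16) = (r - 4)*(r + 2)*(r - 4)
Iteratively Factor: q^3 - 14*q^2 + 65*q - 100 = (q - 5)*(q^2 - 9*q + 20) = (q - 5)*(q - 4)*(q - 5)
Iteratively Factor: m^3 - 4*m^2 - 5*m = (m + 1)*(m^2 - 5*m) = m*(m + 1)*(m - 5)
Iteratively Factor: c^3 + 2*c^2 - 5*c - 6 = (c - 2)*(c^2 + 4*c + 3) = (c - 2)*(c + 3)*(c + 1)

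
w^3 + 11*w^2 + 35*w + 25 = (w + 1)*(w + 5)^2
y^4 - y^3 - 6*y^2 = y^2*(y - 3)*(y + 2)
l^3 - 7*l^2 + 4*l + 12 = (l - 6)*(l - 2)*(l + 1)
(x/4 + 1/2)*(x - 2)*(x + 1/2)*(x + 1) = x^4/4 + 3*x^3/8 - 7*x^2/8 - 3*x/2 - 1/2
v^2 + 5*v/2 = v*(v + 5/2)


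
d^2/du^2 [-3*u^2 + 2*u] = -6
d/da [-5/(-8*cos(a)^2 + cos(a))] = 5*(-sin(a)/cos(a)^2 + 16*tan(a))/(8*cos(a) - 1)^2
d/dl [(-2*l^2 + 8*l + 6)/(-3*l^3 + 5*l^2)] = 2*(-3*l^3 + 24*l^2 + 7*l - 30)/(l^3*(9*l^2 - 30*l + 25))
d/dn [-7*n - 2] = -7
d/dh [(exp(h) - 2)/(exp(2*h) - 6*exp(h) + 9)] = (1 - exp(h))*exp(h)/(exp(3*h) - 9*exp(2*h) + 27*exp(h) - 27)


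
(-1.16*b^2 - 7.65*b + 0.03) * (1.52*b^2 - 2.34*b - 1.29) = -1.7632*b^4 - 8.9136*b^3 + 19.443*b^2 + 9.7983*b - 0.0387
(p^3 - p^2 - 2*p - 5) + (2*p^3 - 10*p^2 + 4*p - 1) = 3*p^3 - 11*p^2 + 2*p - 6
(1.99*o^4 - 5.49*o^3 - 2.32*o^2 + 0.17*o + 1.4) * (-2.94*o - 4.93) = -5.8506*o^5 + 6.3299*o^4 + 33.8865*o^3 + 10.9378*o^2 - 4.9541*o - 6.902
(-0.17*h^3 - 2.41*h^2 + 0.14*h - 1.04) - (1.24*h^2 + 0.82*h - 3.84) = -0.17*h^3 - 3.65*h^2 - 0.68*h + 2.8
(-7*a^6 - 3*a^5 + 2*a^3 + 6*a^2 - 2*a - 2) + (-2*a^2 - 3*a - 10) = -7*a^6 - 3*a^5 + 2*a^3 + 4*a^2 - 5*a - 12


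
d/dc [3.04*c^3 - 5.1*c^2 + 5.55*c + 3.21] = 9.12*c^2 - 10.2*c + 5.55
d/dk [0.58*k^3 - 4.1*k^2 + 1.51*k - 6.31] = 1.74*k^2 - 8.2*k + 1.51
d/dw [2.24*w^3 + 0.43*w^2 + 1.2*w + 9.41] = 6.72*w^2 + 0.86*w + 1.2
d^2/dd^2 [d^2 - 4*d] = 2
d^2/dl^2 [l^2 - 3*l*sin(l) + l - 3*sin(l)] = 3*l*sin(l) + 3*sin(l) - 6*cos(l) + 2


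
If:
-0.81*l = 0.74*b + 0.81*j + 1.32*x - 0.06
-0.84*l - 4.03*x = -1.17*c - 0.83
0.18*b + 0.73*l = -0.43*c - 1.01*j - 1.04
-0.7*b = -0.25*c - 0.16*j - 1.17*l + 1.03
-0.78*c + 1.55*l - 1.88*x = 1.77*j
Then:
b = 0.70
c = 6.09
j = -4.16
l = 0.57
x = 1.85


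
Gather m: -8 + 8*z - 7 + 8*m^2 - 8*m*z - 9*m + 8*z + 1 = 8*m^2 + m*(-8*z - 9) + 16*z - 14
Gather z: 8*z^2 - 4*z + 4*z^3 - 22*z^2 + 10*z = 4*z^3 - 14*z^2 + 6*z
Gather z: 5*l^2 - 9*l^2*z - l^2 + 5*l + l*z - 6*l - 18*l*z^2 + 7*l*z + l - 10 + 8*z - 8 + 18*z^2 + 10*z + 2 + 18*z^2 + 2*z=4*l^2 + z^2*(36 - 18*l) + z*(-9*l^2 + 8*l + 20) - 16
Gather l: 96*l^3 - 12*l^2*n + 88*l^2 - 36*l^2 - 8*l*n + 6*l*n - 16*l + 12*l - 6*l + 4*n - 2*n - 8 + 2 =96*l^3 + l^2*(52 - 12*n) + l*(-2*n - 10) + 2*n - 6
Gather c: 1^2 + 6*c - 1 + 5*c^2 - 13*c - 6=5*c^2 - 7*c - 6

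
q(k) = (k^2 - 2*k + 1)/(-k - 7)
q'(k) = (2*k - 2)/(-k - 7) + (k^2 - 2*k + 1)/(-k - 7)^2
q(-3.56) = -6.04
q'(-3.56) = 4.41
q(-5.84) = -40.33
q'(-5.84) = 46.56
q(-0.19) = -0.21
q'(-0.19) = 0.38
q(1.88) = -0.09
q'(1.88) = -0.19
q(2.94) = -0.38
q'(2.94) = -0.35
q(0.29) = -0.07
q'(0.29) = 0.20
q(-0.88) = -0.58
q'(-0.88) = 0.71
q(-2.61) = -2.97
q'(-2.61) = 2.32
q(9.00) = -4.00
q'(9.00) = -0.75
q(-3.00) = -4.00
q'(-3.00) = 3.00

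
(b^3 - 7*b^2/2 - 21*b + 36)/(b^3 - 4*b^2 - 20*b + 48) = (b - 3/2)/(b - 2)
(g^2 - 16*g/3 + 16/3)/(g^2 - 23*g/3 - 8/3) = (-3*g^2 + 16*g - 16)/(-3*g^2 + 23*g + 8)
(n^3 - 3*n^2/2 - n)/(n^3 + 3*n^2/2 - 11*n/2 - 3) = n/(n + 3)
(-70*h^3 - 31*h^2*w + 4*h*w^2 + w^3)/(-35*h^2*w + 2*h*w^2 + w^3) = (2*h + w)/w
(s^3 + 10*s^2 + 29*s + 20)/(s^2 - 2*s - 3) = (s^2 + 9*s + 20)/(s - 3)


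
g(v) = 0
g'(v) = 0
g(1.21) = 0.00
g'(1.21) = 0.00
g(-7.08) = 0.00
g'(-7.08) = 0.00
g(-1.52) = 0.00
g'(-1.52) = 0.00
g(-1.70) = 0.00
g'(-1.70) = 0.00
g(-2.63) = 0.00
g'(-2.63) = 0.00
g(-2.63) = 0.00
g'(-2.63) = 0.00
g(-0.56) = 0.00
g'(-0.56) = 0.00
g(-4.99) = 0.00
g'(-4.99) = 0.00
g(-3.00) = 0.00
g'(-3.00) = 0.00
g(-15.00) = 0.00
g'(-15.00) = 0.00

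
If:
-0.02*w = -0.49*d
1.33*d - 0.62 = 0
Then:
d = 0.47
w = 11.42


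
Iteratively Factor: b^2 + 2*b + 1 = (b + 1)*(b + 1)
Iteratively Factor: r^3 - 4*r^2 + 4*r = (r)*(r^2 - 4*r + 4) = r*(r - 2)*(r - 2)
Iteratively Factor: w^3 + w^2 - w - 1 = (w + 1)*(w^2 - 1) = (w + 1)^2*(w - 1)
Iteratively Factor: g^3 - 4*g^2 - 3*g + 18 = (g - 3)*(g^2 - g - 6) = (g - 3)*(g + 2)*(g - 3)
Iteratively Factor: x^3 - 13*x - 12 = (x + 3)*(x^2 - 3*x - 4) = (x - 4)*(x + 3)*(x + 1)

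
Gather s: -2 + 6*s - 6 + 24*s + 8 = 30*s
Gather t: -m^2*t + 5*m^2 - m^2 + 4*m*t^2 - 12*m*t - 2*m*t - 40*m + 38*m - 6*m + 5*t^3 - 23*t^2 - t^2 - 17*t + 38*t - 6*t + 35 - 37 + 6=4*m^2 - 8*m + 5*t^3 + t^2*(4*m - 24) + t*(-m^2 - 14*m + 15) + 4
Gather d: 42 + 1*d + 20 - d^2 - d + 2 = 64 - d^2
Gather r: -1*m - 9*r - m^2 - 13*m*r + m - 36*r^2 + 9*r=-m^2 - 13*m*r - 36*r^2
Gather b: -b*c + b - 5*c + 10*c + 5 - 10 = b*(1 - c) + 5*c - 5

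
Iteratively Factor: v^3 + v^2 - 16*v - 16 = (v + 4)*(v^2 - 3*v - 4) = (v + 1)*(v + 4)*(v - 4)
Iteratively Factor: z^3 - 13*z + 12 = (z - 1)*(z^2 + z - 12) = (z - 3)*(z - 1)*(z + 4)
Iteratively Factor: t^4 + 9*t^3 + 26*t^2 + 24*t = (t)*(t^3 + 9*t^2 + 26*t + 24) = t*(t + 2)*(t^2 + 7*t + 12) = t*(t + 2)*(t + 4)*(t + 3)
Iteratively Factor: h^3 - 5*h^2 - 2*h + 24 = (h - 4)*(h^2 - h - 6) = (h - 4)*(h - 3)*(h + 2)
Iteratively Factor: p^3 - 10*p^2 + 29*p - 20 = (p - 4)*(p^2 - 6*p + 5) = (p - 4)*(p - 1)*(p - 5)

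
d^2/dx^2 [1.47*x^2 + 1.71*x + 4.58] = 2.94000000000000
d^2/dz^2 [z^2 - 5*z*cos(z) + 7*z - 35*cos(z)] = 5*z*cos(z) + 10*sin(z) + 35*cos(z) + 2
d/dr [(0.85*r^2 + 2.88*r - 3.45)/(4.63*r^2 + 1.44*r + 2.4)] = (-12.1104*r^2 + 36.027*r + 11.88)/(21.4369*r^4 + 13.3344*r^3 + 24.2976*r^2 + 6.912*r + 5.76)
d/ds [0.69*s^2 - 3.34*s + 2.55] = 1.38*s - 3.34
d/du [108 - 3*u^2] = -6*u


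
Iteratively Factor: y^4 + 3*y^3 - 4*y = (y - 1)*(y^3 + 4*y^2 + 4*y) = (y - 1)*(y + 2)*(y^2 + 2*y) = (y - 1)*(y + 2)^2*(y)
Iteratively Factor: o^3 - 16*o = (o - 4)*(o^2 + 4*o) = o*(o - 4)*(o + 4)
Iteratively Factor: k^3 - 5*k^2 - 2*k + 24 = (k - 3)*(k^2 - 2*k - 8) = (k - 4)*(k - 3)*(k + 2)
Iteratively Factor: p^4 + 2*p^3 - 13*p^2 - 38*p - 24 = (p - 4)*(p^3 + 6*p^2 + 11*p + 6) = (p - 4)*(p + 3)*(p^2 + 3*p + 2) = (p - 4)*(p + 2)*(p + 3)*(p + 1)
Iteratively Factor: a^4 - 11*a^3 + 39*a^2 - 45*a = (a - 3)*(a^3 - 8*a^2 + 15*a) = a*(a - 3)*(a^2 - 8*a + 15) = a*(a - 3)^2*(a - 5)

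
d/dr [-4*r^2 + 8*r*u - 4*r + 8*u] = -8*r + 8*u - 4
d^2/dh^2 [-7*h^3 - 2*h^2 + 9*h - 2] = -42*h - 4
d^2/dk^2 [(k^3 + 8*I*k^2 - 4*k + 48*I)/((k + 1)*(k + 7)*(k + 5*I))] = (k^6*(-16 + 6*I) + k^5*(-66 - 240*I) + k^4*(1728 - 300*I) + k^3*(2752 + 8688*I) + k^2*(-29520 + 24798*I) + k*(-103710 - 34752*I) - 38080 - 149736*I)/(k^9 + k^8*(24 + 15*I) + k^7*(138 + 360*I) + k^6*(-952 + 3070*I) + k^5*(-14484 + 9720*I) + k^4*(-62424 - 4260*I) + k^3*(-111482 - 88360*I) + k^2*(-88200 - 181230*I) + k*(-25725 - 147000*I) - 42875*I)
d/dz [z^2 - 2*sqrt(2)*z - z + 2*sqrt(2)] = 2*z - 2*sqrt(2) - 1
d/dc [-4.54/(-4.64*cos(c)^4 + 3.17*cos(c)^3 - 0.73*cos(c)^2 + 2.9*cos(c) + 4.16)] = (84.2624*cos(c)^3 - 43.1754*cos(c)^2 + 6.6284*cos(c) - 13.166)*sin(c)/(-4.64*cos(c)^4 + 3.17*cos(c)^3 - 0.73*cos(c)^2 + 2.9*cos(c) + 4.16)^2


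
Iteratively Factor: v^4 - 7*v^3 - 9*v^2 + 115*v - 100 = (v - 5)*(v^3 - 2*v^2 - 19*v + 20) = (v - 5)*(v + 4)*(v^2 - 6*v + 5) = (v - 5)^2*(v + 4)*(v - 1)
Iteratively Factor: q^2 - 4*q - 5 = (q - 5)*(q + 1)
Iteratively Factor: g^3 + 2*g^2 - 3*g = (g - 1)*(g^2 + 3*g) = g*(g - 1)*(g + 3)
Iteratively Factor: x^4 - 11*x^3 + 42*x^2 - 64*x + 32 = (x - 4)*(x^3 - 7*x^2 + 14*x - 8) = (x - 4)^2*(x^2 - 3*x + 2) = (x - 4)^2*(x - 2)*(x - 1)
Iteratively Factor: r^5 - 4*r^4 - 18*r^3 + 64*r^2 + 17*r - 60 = (r - 3)*(r^4 - r^3 - 21*r^2 + r + 20) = (r - 5)*(r - 3)*(r^3 + 4*r^2 - r - 4) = (r - 5)*(r - 3)*(r + 1)*(r^2 + 3*r - 4) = (r - 5)*(r - 3)*(r - 1)*(r + 1)*(r + 4)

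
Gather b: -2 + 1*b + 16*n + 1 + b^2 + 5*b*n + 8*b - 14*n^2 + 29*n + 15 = b^2 + b*(5*n + 9) - 14*n^2 + 45*n + 14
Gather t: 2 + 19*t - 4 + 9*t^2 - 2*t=9*t^2 + 17*t - 2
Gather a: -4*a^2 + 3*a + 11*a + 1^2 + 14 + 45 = -4*a^2 + 14*a + 60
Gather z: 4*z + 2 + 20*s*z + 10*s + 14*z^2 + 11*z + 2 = 10*s + 14*z^2 + z*(20*s + 15) + 4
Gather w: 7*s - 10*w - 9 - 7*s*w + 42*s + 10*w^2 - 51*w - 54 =49*s + 10*w^2 + w*(-7*s - 61) - 63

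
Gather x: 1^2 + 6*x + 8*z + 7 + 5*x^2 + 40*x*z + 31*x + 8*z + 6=5*x^2 + x*(40*z + 37) + 16*z + 14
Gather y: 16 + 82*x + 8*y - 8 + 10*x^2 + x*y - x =10*x^2 + 81*x + y*(x + 8) + 8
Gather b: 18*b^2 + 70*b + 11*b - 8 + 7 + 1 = 18*b^2 + 81*b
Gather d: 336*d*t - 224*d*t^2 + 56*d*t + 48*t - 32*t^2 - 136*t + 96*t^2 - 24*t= d*(-224*t^2 + 392*t) + 64*t^2 - 112*t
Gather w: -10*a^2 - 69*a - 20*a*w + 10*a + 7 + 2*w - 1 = -10*a^2 - 59*a + w*(2 - 20*a) + 6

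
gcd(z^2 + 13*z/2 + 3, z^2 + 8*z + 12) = z + 6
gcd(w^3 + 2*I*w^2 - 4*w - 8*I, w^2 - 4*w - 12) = w + 2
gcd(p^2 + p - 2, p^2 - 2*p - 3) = 1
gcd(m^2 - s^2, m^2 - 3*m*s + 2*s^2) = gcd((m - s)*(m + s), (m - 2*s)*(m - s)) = -m + s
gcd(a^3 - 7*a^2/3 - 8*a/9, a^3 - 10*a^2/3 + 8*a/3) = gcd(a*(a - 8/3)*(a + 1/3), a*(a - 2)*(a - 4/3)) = a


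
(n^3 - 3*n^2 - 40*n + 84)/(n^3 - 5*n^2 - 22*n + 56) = (n + 6)/(n + 4)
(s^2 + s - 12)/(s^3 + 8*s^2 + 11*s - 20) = (s - 3)/(s^2 + 4*s - 5)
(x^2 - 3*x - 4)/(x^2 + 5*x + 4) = (x - 4)/(x + 4)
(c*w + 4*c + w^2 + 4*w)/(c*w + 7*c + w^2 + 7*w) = (w + 4)/(w + 7)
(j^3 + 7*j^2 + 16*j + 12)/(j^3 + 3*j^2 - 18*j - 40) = (j^2 + 5*j + 6)/(j^2 + j - 20)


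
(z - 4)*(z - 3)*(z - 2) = z^3 - 9*z^2 + 26*z - 24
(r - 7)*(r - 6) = r^2 - 13*r + 42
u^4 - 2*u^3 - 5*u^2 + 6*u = u*(u - 3)*(u - 1)*(u + 2)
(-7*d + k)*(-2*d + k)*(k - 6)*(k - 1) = 14*d^2*k^2 - 98*d^2*k + 84*d^2 - 9*d*k^3 + 63*d*k^2 - 54*d*k + k^4 - 7*k^3 + 6*k^2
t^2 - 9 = (t - 3)*(t + 3)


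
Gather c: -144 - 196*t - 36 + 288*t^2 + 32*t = 288*t^2 - 164*t - 180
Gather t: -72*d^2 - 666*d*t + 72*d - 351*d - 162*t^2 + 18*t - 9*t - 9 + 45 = -72*d^2 - 279*d - 162*t^2 + t*(9 - 666*d) + 36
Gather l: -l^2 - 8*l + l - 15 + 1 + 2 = -l^2 - 7*l - 12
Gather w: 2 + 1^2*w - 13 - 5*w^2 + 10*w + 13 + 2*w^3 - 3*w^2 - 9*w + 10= 2*w^3 - 8*w^2 + 2*w + 12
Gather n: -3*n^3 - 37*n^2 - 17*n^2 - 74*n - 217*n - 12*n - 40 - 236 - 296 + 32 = -3*n^3 - 54*n^2 - 303*n - 540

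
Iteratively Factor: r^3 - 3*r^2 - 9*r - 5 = (r + 1)*(r^2 - 4*r - 5) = (r + 1)^2*(r - 5)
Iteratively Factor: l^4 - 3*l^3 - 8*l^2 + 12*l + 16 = (l + 2)*(l^3 - 5*l^2 + 2*l + 8) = (l - 4)*(l + 2)*(l^2 - l - 2) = (l - 4)*(l + 1)*(l + 2)*(l - 2)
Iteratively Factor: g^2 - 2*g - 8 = (g + 2)*(g - 4)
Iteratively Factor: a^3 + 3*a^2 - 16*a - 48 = (a - 4)*(a^2 + 7*a + 12) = (a - 4)*(a + 4)*(a + 3)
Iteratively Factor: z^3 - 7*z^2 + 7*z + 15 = (z - 5)*(z^2 - 2*z - 3) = (z - 5)*(z - 3)*(z + 1)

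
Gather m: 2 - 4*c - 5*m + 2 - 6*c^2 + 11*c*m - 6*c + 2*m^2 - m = -6*c^2 - 10*c + 2*m^2 + m*(11*c - 6) + 4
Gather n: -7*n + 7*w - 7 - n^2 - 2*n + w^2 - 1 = -n^2 - 9*n + w^2 + 7*w - 8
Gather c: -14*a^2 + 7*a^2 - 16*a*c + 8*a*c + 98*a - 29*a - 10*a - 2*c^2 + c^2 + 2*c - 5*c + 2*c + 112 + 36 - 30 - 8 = -7*a^2 + 59*a - c^2 + c*(-8*a - 1) + 110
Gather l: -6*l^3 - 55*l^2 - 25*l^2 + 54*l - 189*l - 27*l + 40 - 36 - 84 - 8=-6*l^3 - 80*l^2 - 162*l - 88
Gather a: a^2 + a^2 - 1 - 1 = 2*a^2 - 2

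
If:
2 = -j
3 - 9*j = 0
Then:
No Solution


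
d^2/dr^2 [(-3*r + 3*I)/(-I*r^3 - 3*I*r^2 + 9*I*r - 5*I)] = -18*I*(3*(r - I)*(r^2 + 2*r - 3)^2 - (r^2 + 2*r + (r + 1)*(r - I) - 3)*(r^3 + 3*r^2 - 9*r + 5))/(r^3 + 3*r^2 - 9*r + 5)^3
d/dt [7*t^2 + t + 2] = 14*t + 1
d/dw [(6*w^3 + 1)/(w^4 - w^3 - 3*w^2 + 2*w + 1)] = (18*w^2*(w^4 - w^3 - 3*w^2 + 2*w + 1) - (6*w^3 + 1)*(4*w^3 - 3*w^2 - 6*w + 2))/(w^4 - w^3 - 3*w^2 + 2*w + 1)^2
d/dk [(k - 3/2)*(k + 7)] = 2*k + 11/2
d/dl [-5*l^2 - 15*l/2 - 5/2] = -10*l - 15/2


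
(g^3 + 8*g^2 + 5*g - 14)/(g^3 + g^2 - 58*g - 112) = (g - 1)/(g - 8)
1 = 1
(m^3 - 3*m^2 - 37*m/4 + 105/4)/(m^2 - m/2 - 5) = (2*m^2 - m - 21)/(2*(m + 2))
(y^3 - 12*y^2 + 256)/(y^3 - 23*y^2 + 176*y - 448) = (y + 4)/(y - 7)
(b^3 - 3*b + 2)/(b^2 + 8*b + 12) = (b^2 - 2*b + 1)/(b + 6)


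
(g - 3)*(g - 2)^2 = g^3 - 7*g^2 + 16*g - 12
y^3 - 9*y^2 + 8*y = y*(y - 8)*(y - 1)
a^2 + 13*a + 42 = (a + 6)*(a + 7)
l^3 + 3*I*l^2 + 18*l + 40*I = (l - 4*I)*(l + 2*I)*(l + 5*I)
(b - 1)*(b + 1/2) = b^2 - b/2 - 1/2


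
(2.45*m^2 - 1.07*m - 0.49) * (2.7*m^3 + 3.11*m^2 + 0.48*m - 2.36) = 6.615*m^5 + 4.7305*m^4 - 3.4747*m^3 - 7.8195*m^2 + 2.29*m + 1.1564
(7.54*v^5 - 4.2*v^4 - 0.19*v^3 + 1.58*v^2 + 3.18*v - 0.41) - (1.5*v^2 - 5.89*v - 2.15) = 7.54*v^5 - 4.2*v^4 - 0.19*v^3 + 0.0800000000000001*v^2 + 9.07*v + 1.74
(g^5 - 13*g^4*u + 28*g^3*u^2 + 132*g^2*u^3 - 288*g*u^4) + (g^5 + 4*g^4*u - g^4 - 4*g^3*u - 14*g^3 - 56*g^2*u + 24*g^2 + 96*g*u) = 2*g^5 - 9*g^4*u - g^4 + 28*g^3*u^2 - 4*g^3*u - 14*g^3 + 132*g^2*u^3 - 56*g^2*u + 24*g^2 - 288*g*u^4 + 96*g*u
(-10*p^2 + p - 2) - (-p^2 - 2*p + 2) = -9*p^2 + 3*p - 4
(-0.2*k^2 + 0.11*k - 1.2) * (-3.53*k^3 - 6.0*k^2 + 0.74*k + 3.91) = 0.706*k^5 + 0.8117*k^4 + 3.428*k^3 + 6.4994*k^2 - 0.4579*k - 4.692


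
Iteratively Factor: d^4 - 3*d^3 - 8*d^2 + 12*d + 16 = (d - 2)*(d^3 - d^2 - 10*d - 8) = (d - 2)*(d + 1)*(d^2 - 2*d - 8) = (d - 2)*(d + 1)*(d + 2)*(d - 4)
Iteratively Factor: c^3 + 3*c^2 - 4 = (c + 2)*(c^2 + c - 2) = (c - 1)*(c + 2)*(c + 2)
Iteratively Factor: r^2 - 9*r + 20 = (r - 4)*(r - 5)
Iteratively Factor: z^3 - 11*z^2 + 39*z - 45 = (z - 3)*(z^2 - 8*z + 15) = (z - 5)*(z - 3)*(z - 3)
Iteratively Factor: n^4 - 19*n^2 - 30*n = (n)*(n^3 - 19*n - 30) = n*(n + 2)*(n^2 - 2*n - 15) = n*(n + 2)*(n + 3)*(n - 5)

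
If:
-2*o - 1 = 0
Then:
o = -1/2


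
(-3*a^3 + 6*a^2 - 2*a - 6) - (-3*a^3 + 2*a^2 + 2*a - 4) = 4*a^2 - 4*a - 2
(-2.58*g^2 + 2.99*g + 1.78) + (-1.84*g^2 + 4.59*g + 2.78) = -4.42*g^2 + 7.58*g + 4.56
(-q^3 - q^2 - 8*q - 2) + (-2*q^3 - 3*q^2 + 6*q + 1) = -3*q^3 - 4*q^2 - 2*q - 1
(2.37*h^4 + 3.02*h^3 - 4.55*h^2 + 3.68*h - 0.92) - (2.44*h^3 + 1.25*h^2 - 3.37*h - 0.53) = 2.37*h^4 + 0.58*h^3 - 5.8*h^2 + 7.05*h - 0.39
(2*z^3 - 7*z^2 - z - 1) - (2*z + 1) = 2*z^3 - 7*z^2 - 3*z - 2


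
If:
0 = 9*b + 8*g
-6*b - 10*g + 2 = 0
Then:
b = -8/21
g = 3/7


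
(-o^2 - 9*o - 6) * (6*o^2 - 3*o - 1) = -6*o^4 - 51*o^3 - 8*o^2 + 27*o + 6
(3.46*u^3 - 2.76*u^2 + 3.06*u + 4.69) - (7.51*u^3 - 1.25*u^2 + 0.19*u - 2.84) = -4.05*u^3 - 1.51*u^2 + 2.87*u + 7.53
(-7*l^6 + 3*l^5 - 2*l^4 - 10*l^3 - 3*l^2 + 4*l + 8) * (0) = 0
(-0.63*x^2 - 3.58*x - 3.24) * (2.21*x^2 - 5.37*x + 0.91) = -1.3923*x^4 - 4.5287*x^3 + 11.4909*x^2 + 14.141*x - 2.9484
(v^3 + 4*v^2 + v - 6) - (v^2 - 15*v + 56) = v^3 + 3*v^2 + 16*v - 62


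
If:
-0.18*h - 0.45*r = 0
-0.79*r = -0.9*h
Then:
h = 0.00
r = 0.00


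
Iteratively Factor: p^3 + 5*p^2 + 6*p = (p)*(p^2 + 5*p + 6) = p*(p + 2)*(p + 3)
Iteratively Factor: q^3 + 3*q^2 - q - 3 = (q + 1)*(q^2 + 2*q - 3) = (q - 1)*(q + 1)*(q + 3)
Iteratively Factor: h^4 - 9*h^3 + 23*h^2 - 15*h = (h - 5)*(h^3 - 4*h^2 + 3*h) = h*(h - 5)*(h^2 - 4*h + 3) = h*(h - 5)*(h - 3)*(h - 1)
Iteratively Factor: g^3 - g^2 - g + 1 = (g + 1)*(g^2 - 2*g + 1) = (g - 1)*(g + 1)*(g - 1)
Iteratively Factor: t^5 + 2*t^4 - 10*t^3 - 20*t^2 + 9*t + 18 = (t - 3)*(t^4 + 5*t^3 + 5*t^2 - 5*t - 6) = (t - 3)*(t - 1)*(t^3 + 6*t^2 + 11*t + 6) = (t - 3)*(t - 1)*(t + 3)*(t^2 + 3*t + 2) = (t - 3)*(t - 1)*(t + 2)*(t + 3)*(t + 1)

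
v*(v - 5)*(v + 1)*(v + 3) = v^4 - v^3 - 17*v^2 - 15*v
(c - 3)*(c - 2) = c^2 - 5*c + 6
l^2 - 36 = (l - 6)*(l + 6)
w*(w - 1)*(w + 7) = w^3 + 6*w^2 - 7*w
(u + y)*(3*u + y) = 3*u^2 + 4*u*y + y^2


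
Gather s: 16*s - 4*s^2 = -4*s^2 + 16*s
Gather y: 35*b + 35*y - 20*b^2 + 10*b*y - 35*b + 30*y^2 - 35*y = -20*b^2 + 10*b*y + 30*y^2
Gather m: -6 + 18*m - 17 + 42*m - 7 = 60*m - 30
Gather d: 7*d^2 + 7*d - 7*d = 7*d^2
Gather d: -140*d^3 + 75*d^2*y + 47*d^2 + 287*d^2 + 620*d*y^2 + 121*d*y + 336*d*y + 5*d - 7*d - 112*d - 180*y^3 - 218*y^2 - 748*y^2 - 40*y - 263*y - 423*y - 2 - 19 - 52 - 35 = -140*d^3 + d^2*(75*y + 334) + d*(620*y^2 + 457*y - 114) - 180*y^3 - 966*y^2 - 726*y - 108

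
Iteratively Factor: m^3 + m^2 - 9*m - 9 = (m - 3)*(m^2 + 4*m + 3) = (m - 3)*(m + 1)*(m + 3)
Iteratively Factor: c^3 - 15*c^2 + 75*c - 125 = (c - 5)*(c^2 - 10*c + 25) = (c - 5)^2*(c - 5)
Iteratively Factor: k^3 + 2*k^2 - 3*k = (k - 1)*(k^2 + 3*k) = k*(k - 1)*(k + 3)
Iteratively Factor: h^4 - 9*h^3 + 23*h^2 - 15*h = (h - 1)*(h^3 - 8*h^2 + 15*h) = (h - 5)*(h - 1)*(h^2 - 3*h) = h*(h - 5)*(h - 1)*(h - 3)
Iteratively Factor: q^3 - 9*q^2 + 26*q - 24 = (q - 3)*(q^2 - 6*q + 8) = (q - 3)*(q - 2)*(q - 4)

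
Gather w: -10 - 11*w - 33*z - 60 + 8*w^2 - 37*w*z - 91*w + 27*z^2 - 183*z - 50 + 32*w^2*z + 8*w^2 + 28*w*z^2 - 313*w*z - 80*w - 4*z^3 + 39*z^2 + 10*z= w^2*(32*z + 16) + w*(28*z^2 - 350*z - 182) - 4*z^3 + 66*z^2 - 206*z - 120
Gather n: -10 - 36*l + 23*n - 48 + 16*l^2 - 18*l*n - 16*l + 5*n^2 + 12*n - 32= 16*l^2 - 52*l + 5*n^2 + n*(35 - 18*l) - 90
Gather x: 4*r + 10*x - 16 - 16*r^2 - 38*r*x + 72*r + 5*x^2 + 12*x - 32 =-16*r^2 + 76*r + 5*x^2 + x*(22 - 38*r) - 48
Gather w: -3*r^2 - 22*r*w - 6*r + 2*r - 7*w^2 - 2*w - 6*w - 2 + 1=-3*r^2 - 4*r - 7*w^2 + w*(-22*r - 8) - 1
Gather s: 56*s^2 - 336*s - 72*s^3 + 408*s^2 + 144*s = -72*s^3 + 464*s^2 - 192*s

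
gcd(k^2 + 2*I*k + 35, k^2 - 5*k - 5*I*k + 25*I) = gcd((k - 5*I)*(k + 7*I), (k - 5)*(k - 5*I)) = k - 5*I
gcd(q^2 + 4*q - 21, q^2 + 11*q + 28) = q + 7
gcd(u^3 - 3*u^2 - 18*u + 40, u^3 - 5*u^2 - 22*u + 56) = u^2 + 2*u - 8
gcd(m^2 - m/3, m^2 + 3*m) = m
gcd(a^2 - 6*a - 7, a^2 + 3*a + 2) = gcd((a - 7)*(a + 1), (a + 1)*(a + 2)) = a + 1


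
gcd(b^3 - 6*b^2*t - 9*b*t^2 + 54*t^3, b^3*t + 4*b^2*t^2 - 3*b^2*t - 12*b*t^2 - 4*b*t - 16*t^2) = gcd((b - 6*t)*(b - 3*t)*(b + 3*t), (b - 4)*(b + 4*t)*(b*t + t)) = 1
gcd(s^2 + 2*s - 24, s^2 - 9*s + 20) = s - 4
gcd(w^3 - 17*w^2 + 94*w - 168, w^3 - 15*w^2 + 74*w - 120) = w^2 - 10*w + 24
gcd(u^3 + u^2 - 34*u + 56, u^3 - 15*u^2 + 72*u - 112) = u - 4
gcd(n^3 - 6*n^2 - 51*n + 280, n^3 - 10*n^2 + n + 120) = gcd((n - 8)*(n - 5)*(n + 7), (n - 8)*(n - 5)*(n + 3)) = n^2 - 13*n + 40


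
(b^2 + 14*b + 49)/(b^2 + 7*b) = (b + 7)/b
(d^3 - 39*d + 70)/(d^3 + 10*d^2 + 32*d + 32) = (d^3 - 39*d + 70)/(d^3 + 10*d^2 + 32*d + 32)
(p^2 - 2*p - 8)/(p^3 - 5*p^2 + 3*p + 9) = (p^2 - 2*p - 8)/(p^3 - 5*p^2 + 3*p + 9)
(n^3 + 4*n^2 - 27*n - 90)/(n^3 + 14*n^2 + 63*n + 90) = (n - 5)/(n + 5)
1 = 1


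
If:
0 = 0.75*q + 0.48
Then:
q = -0.64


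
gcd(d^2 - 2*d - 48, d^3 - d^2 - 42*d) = d + 6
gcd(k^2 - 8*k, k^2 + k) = k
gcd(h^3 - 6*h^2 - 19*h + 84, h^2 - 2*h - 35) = h - 7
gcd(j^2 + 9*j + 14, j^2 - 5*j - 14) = j + 2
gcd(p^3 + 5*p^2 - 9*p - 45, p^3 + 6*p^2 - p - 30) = p^2 + 8*p + 15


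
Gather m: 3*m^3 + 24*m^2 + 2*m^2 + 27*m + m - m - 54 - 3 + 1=3*m^3 + 26*m^2 + 27*m - 56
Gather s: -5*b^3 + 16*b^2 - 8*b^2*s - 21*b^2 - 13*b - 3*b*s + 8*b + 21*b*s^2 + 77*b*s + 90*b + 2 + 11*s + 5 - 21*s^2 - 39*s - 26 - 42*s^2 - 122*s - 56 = -5*b^3 - 5*b^2 + 85*b + s^2*(21*b - 63) + s*(-8*b^2 + 74*b - 150) - 75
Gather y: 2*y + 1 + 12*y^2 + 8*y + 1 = 12*y^2 + 10*y + 2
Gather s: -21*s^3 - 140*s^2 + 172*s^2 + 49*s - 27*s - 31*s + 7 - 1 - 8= -21*s^3 + 32*s^2 - 9*s - 2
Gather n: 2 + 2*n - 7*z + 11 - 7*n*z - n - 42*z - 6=n*(1 - 7*z) - 49*z + 7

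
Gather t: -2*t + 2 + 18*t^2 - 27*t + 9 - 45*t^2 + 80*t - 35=-27*t^2 + 51*t - 24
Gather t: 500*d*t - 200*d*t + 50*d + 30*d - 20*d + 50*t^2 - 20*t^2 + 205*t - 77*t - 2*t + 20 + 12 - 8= 60*d + 30*t^2 + t*(300*d + 126) + 24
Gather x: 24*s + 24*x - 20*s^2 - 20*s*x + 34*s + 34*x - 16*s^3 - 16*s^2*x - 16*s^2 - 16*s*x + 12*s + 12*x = -16*s^3 - 36*s^2 + 70*s + x*(-16*s^2 - 36*s + 70)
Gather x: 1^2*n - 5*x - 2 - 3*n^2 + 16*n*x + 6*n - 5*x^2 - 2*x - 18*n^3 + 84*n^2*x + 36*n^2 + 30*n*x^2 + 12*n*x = -18*n^3 + 33*n^2 + 7*n + x^2*(30*n - 5) + x*(84*n^2 + 28*n - 7) - 2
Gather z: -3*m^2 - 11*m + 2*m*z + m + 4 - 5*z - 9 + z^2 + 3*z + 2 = -3*m^2 - 10*m + z^2 + z*(2*m - 2) - 3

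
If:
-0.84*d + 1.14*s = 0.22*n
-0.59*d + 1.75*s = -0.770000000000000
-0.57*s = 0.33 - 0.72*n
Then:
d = -1.02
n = -0.16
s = -0.78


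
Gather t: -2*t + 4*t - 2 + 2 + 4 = 2*t + 4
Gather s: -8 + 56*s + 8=56*s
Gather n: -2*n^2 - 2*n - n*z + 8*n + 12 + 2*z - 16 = -2*n^2 + n*(6 - z) + 2*z - 4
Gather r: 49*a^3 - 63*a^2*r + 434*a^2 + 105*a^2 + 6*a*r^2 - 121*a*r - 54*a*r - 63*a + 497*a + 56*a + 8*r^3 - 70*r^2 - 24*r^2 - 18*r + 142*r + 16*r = 49*a^3 + 539*a^2 + 490*a + 8*r^3 + r^2*(6*a - 94) + r*(-63*a^2 - 175*a + 140)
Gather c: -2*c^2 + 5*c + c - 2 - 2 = -2*c^2 + 6*c - 4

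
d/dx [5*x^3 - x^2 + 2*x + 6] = 15*x^2 - 2*x + 2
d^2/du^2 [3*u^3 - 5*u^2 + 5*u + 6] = 18*u - 10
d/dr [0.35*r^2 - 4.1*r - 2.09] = 0.7*r - 4.1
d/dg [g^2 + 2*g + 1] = 2*g + 2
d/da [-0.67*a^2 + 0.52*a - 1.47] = 0.52 - 1.34*a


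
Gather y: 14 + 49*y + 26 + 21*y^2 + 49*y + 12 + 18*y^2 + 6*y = 39*y^2 + 104*y + 52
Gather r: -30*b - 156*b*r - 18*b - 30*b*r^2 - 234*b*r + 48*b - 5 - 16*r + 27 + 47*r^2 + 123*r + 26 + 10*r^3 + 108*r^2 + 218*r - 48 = 10*r^3 + r^2*(155 - 30*b) + r*(325 - 390*b)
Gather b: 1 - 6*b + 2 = 3 - 6*b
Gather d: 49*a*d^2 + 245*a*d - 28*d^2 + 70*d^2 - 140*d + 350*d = d^2*(49*a + 42) + d*(245*a + 210)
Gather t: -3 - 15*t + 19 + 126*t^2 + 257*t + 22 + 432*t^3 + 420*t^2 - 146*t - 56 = 432*t^3 + 546*t^2 + 96*t - 18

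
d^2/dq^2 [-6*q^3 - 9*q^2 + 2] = -36*q - 18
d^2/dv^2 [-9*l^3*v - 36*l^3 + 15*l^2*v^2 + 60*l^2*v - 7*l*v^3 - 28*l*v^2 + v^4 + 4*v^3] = 30*l^2 - 42*l*v - 56*l + 12*v^2 + 24*v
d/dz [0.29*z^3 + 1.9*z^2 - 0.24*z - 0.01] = 0.87*z^2 + 3.8*z - 0.24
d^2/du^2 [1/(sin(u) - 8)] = (-8*sin(u) + cos(u)^2 + 1)/(sin(u) - 8)^3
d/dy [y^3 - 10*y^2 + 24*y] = 3*y^2 - 20*y + 24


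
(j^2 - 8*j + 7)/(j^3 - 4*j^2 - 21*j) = (j - 1)/(j*(j + 3))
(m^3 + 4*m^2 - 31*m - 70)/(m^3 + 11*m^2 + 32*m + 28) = (m - 5)/(m + 2)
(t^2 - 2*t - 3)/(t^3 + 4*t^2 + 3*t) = (t - 3)/(t*(t + 3))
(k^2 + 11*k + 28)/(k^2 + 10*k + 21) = (k + 4)/(k + 3)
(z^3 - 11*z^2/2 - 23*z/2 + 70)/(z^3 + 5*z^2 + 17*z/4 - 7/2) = 2*(z^2 - 9*z + 20)/(2*z^2 + 3*z - 2)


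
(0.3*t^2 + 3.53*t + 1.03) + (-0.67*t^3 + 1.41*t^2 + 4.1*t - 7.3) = -0.67*t^3 + 1.71*t^2 + 7.63*t - 6.27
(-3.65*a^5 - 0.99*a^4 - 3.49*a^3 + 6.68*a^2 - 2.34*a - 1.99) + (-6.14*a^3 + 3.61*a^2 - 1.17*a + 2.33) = -3.65*a^5 - 0.99*a^4 - 9.63*a^3 + 10.29*a^2 - 3.51*a + 0.34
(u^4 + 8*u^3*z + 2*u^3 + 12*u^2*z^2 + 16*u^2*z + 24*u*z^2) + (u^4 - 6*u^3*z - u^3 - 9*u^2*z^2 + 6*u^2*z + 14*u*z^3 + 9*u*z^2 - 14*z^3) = 2*u^4 + 2*u^3*z + u^3 + 3*u^2*z^2 + 22*u^2*z + 14*u*z^3 + 33*u*z^2 - 14*z^3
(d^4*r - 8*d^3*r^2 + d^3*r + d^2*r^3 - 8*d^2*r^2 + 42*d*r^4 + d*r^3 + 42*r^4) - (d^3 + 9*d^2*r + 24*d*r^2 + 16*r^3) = d^4*r - 8*d^3*r^2 + d^3*r - d^3 + d^2*r^3 - 8*d^2*r^2 - 9*d^2*r + 42*d*r^4 + d*r^3 - 24*d*r^2 + 42*r^4 - 16*r^3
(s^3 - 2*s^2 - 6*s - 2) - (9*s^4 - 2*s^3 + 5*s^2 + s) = -9*s^4 + 3*s^3 - 7*s^2 - 7*s - 2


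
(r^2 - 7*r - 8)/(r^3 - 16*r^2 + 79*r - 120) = (r + 1)/(r^2 - 8*r + 15)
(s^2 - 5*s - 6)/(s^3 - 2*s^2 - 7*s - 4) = (s - 6)/(s^2 - 3*s - 4)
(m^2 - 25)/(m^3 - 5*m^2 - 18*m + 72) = (m^2 - 25)/(m^3 - 5*m^2 - 18*m + 72)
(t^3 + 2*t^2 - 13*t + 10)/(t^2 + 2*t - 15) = (t^2 - 3*t + 2)/(t - 3)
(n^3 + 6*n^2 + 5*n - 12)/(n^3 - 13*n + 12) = (n + 3)/(n - 3)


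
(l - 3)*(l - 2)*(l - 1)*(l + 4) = l^4 - 2*l^3 - 13*l^2 + 38*l - 24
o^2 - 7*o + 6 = (o - 6)*(o - 1)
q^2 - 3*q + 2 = (q - 2)*(q - 1)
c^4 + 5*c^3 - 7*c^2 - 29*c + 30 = (c - 2)*(c - 1)*(c + 3)*(c + 5)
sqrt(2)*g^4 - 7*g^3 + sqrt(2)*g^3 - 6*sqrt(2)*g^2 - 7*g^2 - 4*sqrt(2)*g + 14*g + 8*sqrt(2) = (g - 1)*(g + 2)*(g - 4*sqrt(2))*(sqrt(2)*g + 1)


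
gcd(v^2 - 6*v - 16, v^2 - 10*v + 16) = v - 8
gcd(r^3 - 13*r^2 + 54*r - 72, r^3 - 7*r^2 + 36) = r^2 - 9*r + 18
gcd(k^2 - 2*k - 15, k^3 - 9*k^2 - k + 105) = k^2 - 2*k - 15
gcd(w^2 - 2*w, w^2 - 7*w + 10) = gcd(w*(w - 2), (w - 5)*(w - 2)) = w - 2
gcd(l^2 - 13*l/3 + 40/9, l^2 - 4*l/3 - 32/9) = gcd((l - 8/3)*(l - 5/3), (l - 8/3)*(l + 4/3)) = l - 8/3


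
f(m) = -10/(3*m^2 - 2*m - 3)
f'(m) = -10*(2 - 6*m)/(3*m^2 - 2*m - 3)^2 = 20*(3*m - 1)/(-3*m^2 + 2*m + 3)^2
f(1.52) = -11.22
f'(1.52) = 89.65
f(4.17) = -0.24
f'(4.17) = 0.14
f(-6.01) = -0.09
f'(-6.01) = -0.03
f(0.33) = 3.00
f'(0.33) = -0.02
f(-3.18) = -0.30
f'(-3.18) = -0.19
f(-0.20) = 4.03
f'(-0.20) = -5.20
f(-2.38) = -0.53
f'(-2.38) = -0.46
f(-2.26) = -0.59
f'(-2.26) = -0.55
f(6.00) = -0.11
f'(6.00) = 0.04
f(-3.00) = -0.33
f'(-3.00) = -0.22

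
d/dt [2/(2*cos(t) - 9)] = 4*sin(t)/(2*cos(t) - 9)^2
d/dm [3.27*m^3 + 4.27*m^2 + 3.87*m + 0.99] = 9.81*m^2 + 8.54*m + 3.87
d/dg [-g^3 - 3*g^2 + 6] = 3*g*(-g - 2)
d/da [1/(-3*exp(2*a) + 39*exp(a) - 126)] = (2*exp(a) - 13)*exp(a)/(3*(exp(2*a) - 13*exp(a) + 42)^2)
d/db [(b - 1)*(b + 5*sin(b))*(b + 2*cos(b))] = (1 - b)*(b + 5*sin(b))*(2*sin(b) - 1) + (b - 1)*(b + 2*cos(b))*(5*cos(b) + 1) + (b + 5*sin(b))*(b + 2*cos(b))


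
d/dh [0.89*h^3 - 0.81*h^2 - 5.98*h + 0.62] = 2.67*h^2 - 1.62*h - 5.98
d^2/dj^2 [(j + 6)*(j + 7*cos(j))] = -7*(j + 6)*cos(j) - 14*sin(j) + 2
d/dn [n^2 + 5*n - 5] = 2*n + 5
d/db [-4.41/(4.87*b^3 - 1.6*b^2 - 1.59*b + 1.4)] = (64.4301*b^2 - 14.112*b - 7.0119)/(4.87*b^3 - 1.6*b^2 - 1.59*b + 1.4)^2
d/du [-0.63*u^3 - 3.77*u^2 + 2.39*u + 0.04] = -1.89*u^2 - 7.54*u + 2.39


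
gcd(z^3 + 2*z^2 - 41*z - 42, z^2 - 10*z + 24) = z - 6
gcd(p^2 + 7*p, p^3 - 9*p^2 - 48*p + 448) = p + 7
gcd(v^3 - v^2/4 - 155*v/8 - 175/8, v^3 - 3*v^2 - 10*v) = v - 5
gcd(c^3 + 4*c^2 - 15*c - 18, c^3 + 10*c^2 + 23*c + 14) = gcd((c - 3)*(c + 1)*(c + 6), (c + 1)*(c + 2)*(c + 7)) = c + 1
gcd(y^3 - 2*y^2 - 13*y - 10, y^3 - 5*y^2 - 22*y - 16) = y^2 + 3*y + 2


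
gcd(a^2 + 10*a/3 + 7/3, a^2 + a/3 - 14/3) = a + 7/3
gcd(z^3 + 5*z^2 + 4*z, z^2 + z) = z^2 + z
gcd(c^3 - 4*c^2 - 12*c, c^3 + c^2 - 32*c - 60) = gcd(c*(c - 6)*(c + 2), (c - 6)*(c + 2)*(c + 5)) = c^2 - 4*c - 12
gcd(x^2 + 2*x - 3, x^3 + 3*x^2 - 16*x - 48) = x + 3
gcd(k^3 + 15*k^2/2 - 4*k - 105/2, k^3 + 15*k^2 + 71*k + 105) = k^2 + 10*k + 21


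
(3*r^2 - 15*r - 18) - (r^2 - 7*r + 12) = 2*r^2 - 8*r - 30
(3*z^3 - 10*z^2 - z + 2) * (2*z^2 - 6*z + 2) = 6*z^5 - 38*z^4 + 64*z^3 - 10*z^2 - 14*z + 4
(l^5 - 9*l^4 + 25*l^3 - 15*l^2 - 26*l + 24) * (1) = l^5 - 9*l^4 + 25*l^3 - 15*l^2 - 26*l + 24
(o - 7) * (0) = 0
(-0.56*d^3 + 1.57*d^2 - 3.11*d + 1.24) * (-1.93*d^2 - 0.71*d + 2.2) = 1.0808*d^5 - 2.6325*d^4 + 3.6556*d^3 + 3.2689*d^2 - 7.7224*d + 2.728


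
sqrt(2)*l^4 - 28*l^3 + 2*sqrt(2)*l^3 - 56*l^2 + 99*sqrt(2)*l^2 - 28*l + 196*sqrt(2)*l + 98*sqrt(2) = (l + 1)*(l - 7*sqrt(2))^2*(sqrt(2)*l + sqrt(2))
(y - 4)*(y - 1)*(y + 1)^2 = y^4 - 3*y^3 - 5*y^2 + 3*y + 4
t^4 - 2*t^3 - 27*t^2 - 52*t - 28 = (t - 7)*(t + 1)*(t + 2)^2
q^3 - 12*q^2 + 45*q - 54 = (q - 6)*(q - 3)^2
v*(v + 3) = v^2 + 3*v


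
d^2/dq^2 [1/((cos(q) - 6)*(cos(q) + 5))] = (-4*sin(q)^4 + 123*sin(q)^2 + 105*cos(q)/4 + 3*cos(3*q)/4 - 57)/((cos(q) - 6)^3*(cos(q) + 5)^3)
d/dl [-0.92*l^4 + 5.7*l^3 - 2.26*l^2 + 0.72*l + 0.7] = -3.68*l^3 + 17.1*l^2 - 4.52*l + 0.72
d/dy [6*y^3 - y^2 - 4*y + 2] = 18*y^2 - 2*y - 4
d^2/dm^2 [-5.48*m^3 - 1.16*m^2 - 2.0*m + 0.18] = -32.88*m - 2.32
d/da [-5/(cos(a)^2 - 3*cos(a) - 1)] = 5*(3 - 2*cos(a))*sin(a)/(sin(a)^2 + 3*cos(a))^2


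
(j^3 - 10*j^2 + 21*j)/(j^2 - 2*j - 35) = j*(j - 3)/(j + 5)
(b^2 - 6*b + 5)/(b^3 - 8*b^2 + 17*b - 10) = 1/(b - 2)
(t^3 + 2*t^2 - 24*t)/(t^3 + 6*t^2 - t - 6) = t*(t - 4)/(t^2 - 1)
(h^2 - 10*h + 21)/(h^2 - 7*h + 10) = (h^2 - 10*h + 21)/(h^2 - 7*h + 10)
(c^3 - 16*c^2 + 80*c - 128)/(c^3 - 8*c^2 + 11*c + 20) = (c^2 - 12*c + 32)/(c^2 - 4*c - 5)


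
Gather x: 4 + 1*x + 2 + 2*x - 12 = 3*x - 6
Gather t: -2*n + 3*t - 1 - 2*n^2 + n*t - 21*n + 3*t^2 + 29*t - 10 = -2*n^2 - 23*n + 3*t^2 + t*(n + 32) - 11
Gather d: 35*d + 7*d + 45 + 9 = 42*d + 54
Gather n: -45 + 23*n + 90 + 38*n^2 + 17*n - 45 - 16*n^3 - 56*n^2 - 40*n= -16*n^3 - 18*n^2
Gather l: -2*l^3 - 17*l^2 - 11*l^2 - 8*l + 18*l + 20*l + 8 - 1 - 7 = -2*l^3 - 28*l^2 + 30*l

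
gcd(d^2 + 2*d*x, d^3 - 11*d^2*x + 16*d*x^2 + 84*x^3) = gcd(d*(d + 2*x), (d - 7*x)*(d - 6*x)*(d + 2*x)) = d + 2*x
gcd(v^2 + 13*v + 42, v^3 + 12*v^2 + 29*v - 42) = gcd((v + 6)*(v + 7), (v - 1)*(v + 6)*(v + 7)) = v^2 + 13*v + 42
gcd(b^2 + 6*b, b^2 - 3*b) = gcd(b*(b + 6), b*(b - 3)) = b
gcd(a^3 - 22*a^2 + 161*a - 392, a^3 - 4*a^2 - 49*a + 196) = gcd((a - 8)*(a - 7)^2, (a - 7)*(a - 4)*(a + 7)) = a - 7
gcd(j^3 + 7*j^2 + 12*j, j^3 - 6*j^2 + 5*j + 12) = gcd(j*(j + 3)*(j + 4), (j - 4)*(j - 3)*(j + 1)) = 1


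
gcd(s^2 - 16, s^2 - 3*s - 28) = s + 4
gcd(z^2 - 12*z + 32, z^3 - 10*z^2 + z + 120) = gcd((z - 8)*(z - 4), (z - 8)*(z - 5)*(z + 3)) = z - 8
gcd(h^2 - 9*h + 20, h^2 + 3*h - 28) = h - 4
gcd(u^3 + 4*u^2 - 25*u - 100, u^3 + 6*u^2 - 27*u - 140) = u^2 - u - 20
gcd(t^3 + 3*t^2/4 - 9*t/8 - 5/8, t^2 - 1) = t - 1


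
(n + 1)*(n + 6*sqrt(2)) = n^2 + n + 6*sqrt(2)*n + 6*sqrt(2)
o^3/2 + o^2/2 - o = o*(o/2 + 1)*(o - 1)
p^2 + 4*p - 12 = (p - 2)*(p + 6)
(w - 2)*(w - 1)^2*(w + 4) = w^4 - 11*w^2 + 18*w - 8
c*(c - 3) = c^2 - 3*c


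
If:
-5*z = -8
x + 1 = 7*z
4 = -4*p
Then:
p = -1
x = 51/5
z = 8/5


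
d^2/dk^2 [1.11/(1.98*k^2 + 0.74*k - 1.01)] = (-8.703288*k^2 - 3.252744*k + 1.11*(3.96*k + 0.74)*(7.92*k + 1.48) + 4.439556)/(1.98*k^2 + 0.74*k - 1.01)^3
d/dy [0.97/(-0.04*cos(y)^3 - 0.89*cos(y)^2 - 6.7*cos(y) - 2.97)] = (0.1164*sin(y)^2 - 1.7266*cos(y) - 6.6154)*sin(y)/(0.04*cos(y)^3 + 0.89*cos(y)^2 + 6.7*cos(y) + 2.97)^2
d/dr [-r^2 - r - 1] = -2*r - 1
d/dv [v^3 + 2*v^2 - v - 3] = 3*v^2 + 4*v - 1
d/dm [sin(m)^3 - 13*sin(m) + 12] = (3*sin(m)^2 - 13)*cos(m)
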